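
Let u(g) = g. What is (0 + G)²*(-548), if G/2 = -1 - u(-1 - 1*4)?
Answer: -35072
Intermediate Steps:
G = 8 (G = 2*(-1 - (-1 - 1*4)) = 2*(-1 - (-1 - 4)) = 2*(-1 - 1*(-5)) = 2*(-1 + 5) = 2*4 = 8)
(0 + G)²*(-548) = (0 + 8)²*(-548) = 8²*(-548) = 64*(-548) = -35072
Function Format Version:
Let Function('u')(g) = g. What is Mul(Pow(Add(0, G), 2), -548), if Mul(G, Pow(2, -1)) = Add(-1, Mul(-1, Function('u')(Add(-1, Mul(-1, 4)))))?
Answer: -35072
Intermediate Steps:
G = 8 (G = Mul(2, Add(-1, Mul(-1, Add(-1, Mul(-1, 4))))) = Mul(2, Add(-1, Mul(-1, Add(-1, -4)))) = Mul(2, Add(-1, Mul(-1, -5))) = Mul(2, Add(-1, 5)) = Mul(2, 4) = 8)
Mul(Pow(Add(0, G), 2), -548) = Mul(Pow(Add(0, 8), 2), -548) = Mul(Pow(8, 2), -548) = Mul(64, -548) = -35072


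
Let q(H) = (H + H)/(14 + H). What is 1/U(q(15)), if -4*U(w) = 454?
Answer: -2/227 ≈ -0.0088106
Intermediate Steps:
q(H) = 2*H/(14 + H) (q(H) = (2*H)/(14 + H) = 2*H/(14 + H))
U(w) = -227/2 (U(w) = -¼*454 = -227/2)
1/U(q(15)) = 1/(-227/2) = -2/227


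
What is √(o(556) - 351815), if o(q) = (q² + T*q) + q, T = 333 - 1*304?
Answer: I*√25999 ≈ 161.24*I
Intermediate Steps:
T = 29 (T = 333 - 304 = 29)
o(q) = q² + 30*q (o(q) = (q² + 29*q) + q = q² + 30*q)
√(o(556) - 351815) = √(556*(30 + 556) - 351815) = √(556*586 - 351815) = √(325816 - 351815) = √(-25999) = I*√25999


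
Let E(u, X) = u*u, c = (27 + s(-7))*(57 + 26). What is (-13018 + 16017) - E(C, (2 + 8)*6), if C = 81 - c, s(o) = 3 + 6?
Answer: -8447650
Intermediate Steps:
s(o) = 9
c = 2988 (c = (27 + 9)*(57 + 26) = 36*83 = 2988)
C = -2907 (C = 81 - 1*2988 = 81 - 2988 = -2907)
E(u, X) = u²
(-13018 + 16017) - E(C, (2 + 8)*6) = (-13018 + 16017) - 1*(-2907)² = 2999 - 1*8450649 = 2999 - 8450649 = -8447650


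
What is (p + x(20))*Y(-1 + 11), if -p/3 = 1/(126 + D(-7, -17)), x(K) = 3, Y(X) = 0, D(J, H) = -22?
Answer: 0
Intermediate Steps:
p = -3/104 (p = -3/(126 - 22) = -3/104 ≈ -0.028846)
(p + x(20))*Y(-1 + 11) = (-3/104 + 3)*0 = (309/104)*0 = 0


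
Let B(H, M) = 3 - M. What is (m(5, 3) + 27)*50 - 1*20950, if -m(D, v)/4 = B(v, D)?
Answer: -19200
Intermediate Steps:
m(D, v) = -12 + 4*D (m(D, v) = -4*(3 - D) = -12 + 4*D)
(m(5, 3) + 27)*50 - 1*20950 = ((-12 + 4*5) + 27)*50 - 1*20950 = ((-12 + 20) + 27)*50 - 20950 = (8 + 27)*50 - 20950 = 35*50 - 20950 = 1750 - 20950 = -19200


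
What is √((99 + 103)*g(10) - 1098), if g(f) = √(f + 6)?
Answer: I*√290 ≈ 17.029*I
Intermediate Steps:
g(f) = √(6 + f)
√((99 + 103)*g(10) - 1098) = √((99 + 103)*√(6 + 10) - 1098) = √(202*√16 - 1098) = √(202*4 - 1098) = √(808 - 1098) = √(-290) = I*√290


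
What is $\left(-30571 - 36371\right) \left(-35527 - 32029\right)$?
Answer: $4522333752$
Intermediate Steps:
$\left(-30571 - 36371\right) \left(-35527 - 32029\right) = \left(-66942\right) \left(-67556\right) = 4522333752$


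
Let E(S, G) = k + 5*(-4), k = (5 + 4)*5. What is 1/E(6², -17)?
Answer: 1/25 ≈ 0.040000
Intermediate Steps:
k = 45 (k = 9*5 = 45)
E(S, G) = 25 (E(S, G) = 45 + 5*(-4) = 45 - 20 = 25)
1/E(6², -17) = 1/25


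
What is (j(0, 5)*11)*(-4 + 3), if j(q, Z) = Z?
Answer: -55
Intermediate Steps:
(j(0, 5)*11)*(-4 + 3) = (5*11)*(-4 + 3) = 55*(-1) = -55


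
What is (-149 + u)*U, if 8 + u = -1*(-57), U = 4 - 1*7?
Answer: 300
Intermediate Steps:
U = -3 (U = 4 - 7 = -3)
u = 49 (u = -8 - 1*(-57) = -8 + 57 = 49)
(-149 + u)*U = (-149 + 49)*(-3) = -100*(-3) = 300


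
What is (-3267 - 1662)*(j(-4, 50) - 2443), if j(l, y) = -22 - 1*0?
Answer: 12149985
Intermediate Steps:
j(l, y) = -22 (j(l, y) = -22 + 0 = -22)
(-3267 - 1662)*(j(-4, 50) - 2443) = (-3267 - 1662)*(-22 - 2443) = -4929*(-2465) = 12149985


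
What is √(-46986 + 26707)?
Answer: I*√20279 ≈ 142.4*I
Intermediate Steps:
√(-46986 + 26707) = √(-20279) = I*√20279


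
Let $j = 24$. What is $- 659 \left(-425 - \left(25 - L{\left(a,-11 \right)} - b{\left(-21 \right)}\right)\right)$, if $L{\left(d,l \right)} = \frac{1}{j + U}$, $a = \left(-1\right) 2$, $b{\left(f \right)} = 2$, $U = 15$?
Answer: $\frac{11513389}{39} \approx 2.9522 \cdot 10^{5}$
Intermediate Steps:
$a = -2$
$L{\left(d,l \right)} = \frac{1}{39}$ ($L{\left(d,l \right)} = \frac{1}{24 + 15} = \frac{1}{39}$)
$- 659 \left(-425 - \left(25 - L{\left(a,-11 \right)} - b{\left(-21 \right)}\right)\right) = - 659 \left(-425 + \left(\left(2 + \frac{1}{39}\right) - 25\right)\right) = - 659 \left(-425 + \left(\frac{79}{39} - 25\right)\right) = - 659 \left(-425 - \frac{896}{39}\right) = \left(-659\right) \left(- \frac{17471}{39}\right) = \frac{11513389}{39}$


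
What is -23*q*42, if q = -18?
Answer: 17388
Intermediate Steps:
-23*q*42 = -23*(-18)*42 = 414*42 = 17388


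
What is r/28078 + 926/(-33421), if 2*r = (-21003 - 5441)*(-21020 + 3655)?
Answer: 3836718301201/469197419 ≈ 8177.2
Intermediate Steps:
r = 229600030 (r = ((-21003 - 5441)*(-21020 + 3655))/2 = (-26444*(-17365))/2 = (1/2)*459200060 = 229600030)
r/28078 + 926/(-33421) = 229600030/28078 + 926/(-33421) = 229600030*(1/28078) + 926*(-1/33421) = 114800015/14039 - 926/33421 = 3836718301201/469197419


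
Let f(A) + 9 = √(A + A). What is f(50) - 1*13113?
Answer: -13112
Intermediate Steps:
f(A) = -9 + √2*√A (f(A) = -9 + √(A + A) = -9 + √(2*A) = -9 + √2*√A)
f(50) - 1*13113 = (-9 + √2*√50) - 1*13113 = (-9 + √2*(5*√2)) - 13113 = (-9 + 10) - 13113 = 1 - 13113 = -13112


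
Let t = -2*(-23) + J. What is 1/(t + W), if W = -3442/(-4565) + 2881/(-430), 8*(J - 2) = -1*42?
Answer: 18260/672041 ≈ 0.027171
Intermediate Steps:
J = -13/4 (J = 2 + (-1*42)/8 = 2 + (⅛)*(-42) = 2 - 21/4 = -13/4 ≈ -3.2500)
W = -54287/9130 (W = -3442*(-1/4565) + 2881*(-1/430) = 3442/4565 - 67/10 = -54287/9130 ≈ -5.9460)
t = 171/4 (t = -2*(-23) - 13/4 = 46 - 13/4 = 171/4 ≈ 42.750)
1/(t + W) = 1/(171/4 - 54287/9130) = 1/(672041/18260) = 18260/672041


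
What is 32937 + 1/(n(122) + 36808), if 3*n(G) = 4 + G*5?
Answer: 3657258609/111038 ≈ 32937.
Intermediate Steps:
n(G) = 4/3 + 5*G/3 (n(G) = (4 + G*5)/3 = (4 + 5*G)/3 = 4/3 + 5*G/3)
32937 + 1/(n(122) + 36808) = 32937 + 1/((4/3 + (5/3)*122) + 36808) = 32937 + 1/((4/3 + 610/3) + 36808) = 32937 + 1/(614/3 + 36808) = 32937 + 1/(111038/3) = 32937 + 3/111038 = 3657258609/111038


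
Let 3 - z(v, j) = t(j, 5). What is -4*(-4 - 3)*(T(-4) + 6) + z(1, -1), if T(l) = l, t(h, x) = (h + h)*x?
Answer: 69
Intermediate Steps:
t(h, x) = 2*h*x (t(h, x) = (2*h)*x = 2*h*x)
z(v, j) = 3 - 10*j (z(v, j) = 3 - 2*j*5 = 3 - 10*j)
-4*(-4 - 3)*(T(-4) + 6) + z(1, -1) = -4*(-4 - 3)*(-4 + 6) + (3 - 10*(-1)) = -(-28)*2 + (3 + 10) = -4*(-14) + 13 = 56 + 13 = 69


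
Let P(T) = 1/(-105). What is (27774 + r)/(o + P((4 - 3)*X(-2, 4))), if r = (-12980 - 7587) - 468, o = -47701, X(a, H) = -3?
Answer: -707595/5008606 ≈ -0.14128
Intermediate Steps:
P(T) = -1/105
r = -21035 (r = -20567 - 468 = -21035)
(27774 + r)/(o + P((4 - 3)*X(-2, 4))) = (27774 - 21035)/(-47701 - 1/105) = 6739/(-5008606/105) = 6739*(-105/5008606) = -707595/5008606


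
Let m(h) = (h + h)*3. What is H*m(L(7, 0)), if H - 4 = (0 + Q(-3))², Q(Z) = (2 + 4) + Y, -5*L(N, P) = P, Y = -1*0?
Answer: 0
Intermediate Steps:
Y = 0
L(N, P) = -P/5
Q(Z) = 6 (Q(Z) = (2 + 4) + 0 = 6 + 0 = 6)
m(h) = 6*h (m(h) = (2*h)*3 = 6*h)
H = 40 (H = 4 + (0 + 6)² = 4 + 6² = 4 + 36 = 40)
H*m(L(7, 0)) = 40*(6*(-⅕*0)) = 40*(6*0) = 40*0 = 0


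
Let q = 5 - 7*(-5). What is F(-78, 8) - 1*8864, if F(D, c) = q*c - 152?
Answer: -8696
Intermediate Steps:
q = 40 (q = 5 + 35 = 40)
F(D, c) = -152 + 40*c (F(D, c) = 40*c - 152 = -152 + 40*c)
F(-78, 8) - 1*8864 = (-152 + 40*8) - 1*8864 = (-152 + 320) - 8864 = 168 - 8864 = -8696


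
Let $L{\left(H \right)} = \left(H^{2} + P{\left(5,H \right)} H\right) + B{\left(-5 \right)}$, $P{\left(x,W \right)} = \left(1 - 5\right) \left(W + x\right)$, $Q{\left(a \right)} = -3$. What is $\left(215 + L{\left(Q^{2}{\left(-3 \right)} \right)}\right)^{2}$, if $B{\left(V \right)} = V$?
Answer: $45369$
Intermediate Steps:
$P{\left(x,W \right)} = - 4 W - 4 x$ ($P{\left(x,W \right)} = - 4 \left(W + x\right) = - 4 W - 4 x$)
$L{\left(H \right)} = -5 + H^{2} + H \left(-20 - 4 H\right)$ ($L{\left(H \right)} = \left(H^{2} + \left(- 4 H - 20\right) H\right) - 5 = \left(H^{2} + \left(-20 - 4 H\right) H\right) - 5 = \left(H^{2} + H \left(-20 - 4 H\right)\right) - 5 = -5 + H^{2} + H \left(-20 - 4 H\right)$)
$\left(215 + L{\left(Q^{2}{\left(-3 \right)} \right)}\right)^{2} = \left(215 - \left(5 - 81 + 4 \left(-3\right)^{2} \left(5 + \left(-3\right)^{2}\right)\right)\right)^{2} = \left(215 - \left(5 - 81 + 36 \left(5 + 9\right)\right)\right)^{2} = \left(215 - \left(-76 + 504\right)\right)^{2} = \left(215 - 428\right)^{2} = \left(-213\right)^{2} = 45369$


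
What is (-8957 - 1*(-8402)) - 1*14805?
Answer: -15360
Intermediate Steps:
(-8957 - 1*(-8402)) - 1*14805 = (-8957 + 8402) - 14805 = -555 - 14805 = -15360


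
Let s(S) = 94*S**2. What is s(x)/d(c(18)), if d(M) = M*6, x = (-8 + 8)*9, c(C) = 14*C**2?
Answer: 0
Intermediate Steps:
x = 0 (x = 0*9 = 0)
d(M) = 6*M
s(x)/d(c(18)) = (94*0**2)/((6*(14*18**2))) = (94*0)/((6*(14*324))) = 0/((6*4536)) = 0/27216 = 0*(1/27216) = 0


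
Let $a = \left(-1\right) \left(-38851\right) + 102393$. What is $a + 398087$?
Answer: $539331$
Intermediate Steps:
$a = 141244$ ($a = 38851 + 102393 = 141244$)
$a + 398087 = 141244 + 398087 = 539331$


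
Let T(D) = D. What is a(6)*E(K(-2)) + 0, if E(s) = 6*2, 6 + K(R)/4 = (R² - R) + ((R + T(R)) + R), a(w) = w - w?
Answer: 0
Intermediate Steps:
a(w) = 0
K(R) = -24 + 4*R² + 8*R (K(R) = -24 + 4*((R² - R) + ((R + R) + R)) = -24 + 4*((R² - R) + (2*R + R)) = -24 + 4*((R² - R) + 3*R) = -24 + 4*(R² + 2*R) = -24 + (4*R² + 8*R) = -24 + 4*R² + 8*R)
E(s) = 12
a(6)*E(K(-2)) + 0 = 0*12 + 0 = 0 + 0 = 0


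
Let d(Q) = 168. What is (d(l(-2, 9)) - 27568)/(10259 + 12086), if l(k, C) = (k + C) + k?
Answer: -5480/4469 ≈ -1.2262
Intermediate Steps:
l(k, C) = C + 2*k (l(k, C) = (C + k) + k = C + 2*k)
(d(l(-2, 9)) - 27568)/(10259 + 12086) = (168 - 27568)/(10259 + 12086) = -27400/22345 = -27400*1/22345 = -5480/4469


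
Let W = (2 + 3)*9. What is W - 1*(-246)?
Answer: 291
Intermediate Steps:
W = 45 (W = 5*9 = 45)
W - 1*(-246) = 45 - 1*(-246) = 45 + 246 = 291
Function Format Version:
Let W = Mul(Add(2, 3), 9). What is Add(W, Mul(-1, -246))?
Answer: 291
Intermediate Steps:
W = 45 (W = Mul(5, 9) = 45)
Add(W, Mul(-1, -246)) = Add(45, Mul(-1, -246)) = Add(45, 246) = 291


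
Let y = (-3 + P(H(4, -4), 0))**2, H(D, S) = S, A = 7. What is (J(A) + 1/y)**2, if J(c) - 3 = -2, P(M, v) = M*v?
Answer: 100/81 ≈ 1.2346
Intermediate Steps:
J(c) = 1 (J(c) = 3 - 2 = 1)
y = 9 (y = (-3 - 4*0)**2 = (-3 + 0)**2 = (-3)**2 = 9)
(J(A) + 1/y)**2 = (1 + 1/9)**2 = (10/9)**2 = 100/81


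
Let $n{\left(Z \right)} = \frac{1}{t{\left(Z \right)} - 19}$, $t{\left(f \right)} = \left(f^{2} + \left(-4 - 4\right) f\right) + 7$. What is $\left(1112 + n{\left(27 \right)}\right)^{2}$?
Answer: $\frac{310374894769}{251001} \approx 1.2365 \cdot 10^{6}$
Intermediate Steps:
$t{\left(f \right)} = 7 + f^{2} - 8 f$ ($t{\left(f \right)} = \left(f^{2} - 8 f\right) + 7 = 7 + f^{2} - 8 f$)
$n{\left(Z \right)} = \frac{1}{-12 + Z^{2} - 8 Z}$ ($n{\left(Z \right)} = \frac{1}{\left(7 + Z^{2} - 8 Z\right) - 19} = \frac{1}{-12 + Z^{2} - 8 Z}$)
$\left(1112 + n{\left(27 \right)}\right)^{2} = \left(1112 + \frac{1}{-12 + 27^{2} - 216}\right)^{2} = \left(1112 + \frac{1}{-12 + 729 - 216}\right)^{2} = \left(1112 + \frac{1}{501}\right)^{2} = \left(\frac{557113}{501}\right)^{2} = \frac{310374894769}{251001}$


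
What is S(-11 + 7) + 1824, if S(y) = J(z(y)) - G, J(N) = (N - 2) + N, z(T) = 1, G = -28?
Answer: 1852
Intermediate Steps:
J(N) = -2 + 2*N (J(N) = (-2 + N) + N = -2 + 2*N)
S(y) = 28 (S(y) = (-2 + 2*1) - 1*(-28) = (-2 + 2) + 28 = 0 + 28 = 28)
S(-11 + 7) + 1824 = 28 + 1824 = 1852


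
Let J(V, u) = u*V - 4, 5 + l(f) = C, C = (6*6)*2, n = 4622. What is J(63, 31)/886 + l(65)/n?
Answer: 2266910/1023773 ≈ 2.2143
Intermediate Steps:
C = 72 (C = 36*2 = 72)
l(f) = 67 (l(f) = -5 + 72 = 67)
J(V, u) = -4 + V*u (J(V, u) = V*u - 4 = -4 + V*u)
J(63, 31)/886 + l(65)/n = (-4 + 63*31)/886 + 67/4622 = (-4 + 1953)*(1/886) + 67*(1/4622) = 1949*(1/886) + 67/4622 = 1949/886 + 67/4622 = 2266910/1023773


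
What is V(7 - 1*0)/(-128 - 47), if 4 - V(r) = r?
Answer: 3/175 ≈ 0.017143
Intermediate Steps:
V(r) = 4 - r
V(7 - 1*0)/(-128 - 47) = (4 - (7 - 1*0))/(-128 - 47) = (4 - (7 + 0))/(-175) = -(4 - 1*7)/175 = -(4 - 7)/175 = -1/175*(-3) = 3/175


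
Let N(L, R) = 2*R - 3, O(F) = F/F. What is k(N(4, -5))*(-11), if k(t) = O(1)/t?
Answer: 11/13 ≈ 0.84615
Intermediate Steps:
O(F) = 1
N(L, R) = -3 + 2*R
k(t) = 1/t
k(N(4, -5))*(-11) = -11/(-3 + 2*(-5)) = -11/(-3 - 10) = -11/(-13) = -1/13*(-11) = 11/13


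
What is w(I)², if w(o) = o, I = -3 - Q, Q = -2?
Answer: 1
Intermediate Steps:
I = -1 (I = -3 - 1*(-2) = -3 + 2 = -1)
w(I)² = (-1)² = 1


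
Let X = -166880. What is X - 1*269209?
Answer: -436089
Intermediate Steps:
X - 1*269209 = -166880 - 1*269209 = -166880 - 269209 = -436089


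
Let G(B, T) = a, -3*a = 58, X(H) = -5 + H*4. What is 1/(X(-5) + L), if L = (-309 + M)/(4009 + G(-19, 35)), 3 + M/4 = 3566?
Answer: -11969/257396 ≈ -0.046500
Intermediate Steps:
M = 14252 (M = -12 + 4*3566 = -12 + 14264 = 14252)
X(H) = -5 + 4*H
a = -58/3 (a = -⅓*58 = -58/3 ≈ -19.333)
G(B, T) = -58/3
L = 41829/11969 (L = (-309 + 14252)/(4009 - 58/3) = 13943/(11969/3) = 13943*(3/11969) = 41829/11969 ≈ 3.4948)
1/(X(-5) + L) = 1/((-5 + 4*(-5)) + 41829/11969) = 1/((-5 - 20) + 41829/11969) = 1/(-25 + 41829/11969) = 1/(-257396/11969) = -11969/257396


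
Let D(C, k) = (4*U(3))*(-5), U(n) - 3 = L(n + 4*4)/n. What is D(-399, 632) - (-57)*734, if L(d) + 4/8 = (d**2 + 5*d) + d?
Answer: 115844/3 ≈ 38615.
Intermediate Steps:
L(d) = -1/2 + d**2 + 6*d (L(d) = -1/2 + ((d**2 + 5*d) + d) = -1/2 + (d**2 + 6*d) = -1/2 + d**2 + 6*d)
U(n) = 3 + (191/2 + (16 + n)**2 + 6*n)/n (U(n) = 3 + (-1/2 + (n + 4*4)**2 + 6*(n + 4*4))/n = 3 + (-1/2 + (n + 16)**2 + 6*(n + 16))/n = 3 + (-1/2 + (16 + n)**2 + 6*(16 + n))/n = 3 + (-1/2 + (16 + n)**2 + (96 + 6*n))/n = 3 + (191/2 + (16 + n)**2 + 6*n)/n)
D(C, k) = -9670/3 (D(C, k) = (4*(41 + 3 + (703/2)/3))*(-5) = (4*(41 + 3 + (703/2)*(1/3)))*(-5) = (4*(41 + 3 + 703/6))*(-5) = (4*(967/6))*(-5) = (1934/3)*(-5) = -9670/3)
D(-399, 632) - (-57)*734 = -9670/3 - (-57)*734 = -9670/3 - 1*(-41838) = -9670/3 + 41838 = 115844/3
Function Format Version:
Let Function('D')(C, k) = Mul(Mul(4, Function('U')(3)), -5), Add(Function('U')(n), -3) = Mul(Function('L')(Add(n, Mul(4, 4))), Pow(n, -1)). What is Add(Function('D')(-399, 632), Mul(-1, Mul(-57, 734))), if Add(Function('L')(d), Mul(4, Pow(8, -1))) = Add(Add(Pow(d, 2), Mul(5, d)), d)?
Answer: Rational(115844, 3) ≈ 38615.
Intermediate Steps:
Function('L')(d) = Add(Rational(-1, 2), Pow(d, 2), Mul(6, d)) (Function('L')(d) = Add(Rational(-1, 2), Add(Add(Pow(d, 2), Mul(5, d)), d)) = Add(Rational(-1, 2), Add(Pow(d, 2), Mul(6, d))) = Add(Rational(-1, 2), Pow(d, 2), Mul(6, d)))
Function('U')(n) = Add(3, Mul(Pow(n, -1), Add(Rational(191, 2), Pow(Add(16, n), 2), Mul(6, n)))) (Function('U')(n) = Add(3, Mul(Add(Rational(-1, 2), Pow(Add(n, Mul(4, 4)), 2), Mul(6, Add(n, Mul(4, 4)))), Pow(n, -1))) = Add(3, Mul(Add(Rational(-1, 2), Pow(Add(n, 16), 2), Mul(6, Add(n, 16))), Pow(n, -1))) = Add(3, Mul(Add(Rational(-1, 2), Pow(Add(16, n), 2), Mul(6, Add(16, n))), Pow(n, -1))) = Add(3, Mul(Add(Rational(-1, 2), Pow(Add(16, n), 2), Add(96, Mul(6, n))), Pow(n, -1))) = Add(3, Mul(Add(Rational(191, 2), Pow(Add(16, n), 2), Mul(6, n)), Pow(n, -1))) = Add(3, Mul(Pow(n, -1), Add(Rational(191, 2), Pow(Add(16, n), 2), Mul(6, n)))))
Function('D')(C, k) = Rational(-9670, 3) (Function('D')(C, k) = Mul(Mul(4, Add(41, 3, Mul(Rational(703, 2), Pow(3, -1)))), -5) = Mul(Mul(4, Add(41, 3, Mul(Rational(703, 2), Rational(1, 3)))), -5) = Mul(Mul(4, Add(41, 3, Rational(703, 6))), -5) = Mul(Mul(4, Rational(967, 6)), -5) = Mul(Rational(1934, 3), -5) = Rational(-9670, 3))
Add(Function('D')(-399, 632), Mul(-1, Mul(-57, 734))) = Add(Rational(-9670, 3), Mul(-1, Mul(-57, 734))) = Add(Rational(-9670, 3), Mul(-1, -41838)) = Add(Rational(-9670, 3), 41838) = Rational(115844, 3)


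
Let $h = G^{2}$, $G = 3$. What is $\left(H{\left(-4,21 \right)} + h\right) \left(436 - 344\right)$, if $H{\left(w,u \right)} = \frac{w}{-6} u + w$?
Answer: $1748$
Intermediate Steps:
$h = 9$ ($h = 3^{2} = 9$)
$H{\left(w,u \right)} = w - \frac{u w}{6}$ ($H{\left(w,u \right)} = w \left(- \frac{1}{6}\right) u + w = - \frac{w}{6} u + w = - \frac{u w}{6} + w = w - \frac{u w}{6}$)
$\left(H{\left(-4,21 \right)} + h\right) \left(436 - 344\right) = \left(\frac{1}{6} \left(-4\right) \left(6 - 21\right) + 9\right) \left(436 - 344\right) = \left(\frac{1}{6} \left(-4\right) \left(6 - 21\right) + 9\right) 92 = \left(\frac{1}{6} \left(-4\right) \left(-15\right) + 9\right) 92 = \left(10 + 9\right) 92 = 19 \cdot 92 = 1748$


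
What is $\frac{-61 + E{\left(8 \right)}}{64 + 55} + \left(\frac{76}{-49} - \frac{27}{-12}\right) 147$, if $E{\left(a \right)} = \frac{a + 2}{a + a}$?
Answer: $\frac{13905}{136} \approx 102.24$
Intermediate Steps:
$E{\left(a \right)} = \frac{2 + a}{2 a}$
$\frac{-61 + E{\left(8 \right)}}{64 + 55} + \left(\frac{76}{-49} - \frac{27}{-12}\right) 147 = \frac{-61 + \frac{2 + 8}{2 \cdot 8}}{64 + 55} + \left(\frac{76}{-49} - \frac{27}{-12}\right) 147 = \frac{-61 + \frac{1}{2} \cdot \frac{1}{8} \cdot 10}{119} + \left(76 \left(- \frac{1}{49}\right) - - \frac{9}{4}\right) 147 = \left(-61 + \frac{5}{8}\right) \frac{1}{119} + \left(- \frac{76}{49} + \frac{9}{4}\right) 147 = \left(- \frac{483}{8}\right) \frac{1}{119} + \frac{137}{196} \cdot 147 = - \frac{69}{136} + \frac{411}{4} = \frac{13905}{136}$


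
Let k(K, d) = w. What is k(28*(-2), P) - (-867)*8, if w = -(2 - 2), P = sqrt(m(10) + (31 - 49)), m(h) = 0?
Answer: 6936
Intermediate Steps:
P = 3*I*sqrt(2) (P = sqrt(0 + (31 - 49)) = sqrt(0 - 18) = sqrt(-18) = 3*I*sqrt(2) ≈ 4.2426*I)
w = 0 (w = -1*0 = 0)
k(K, d) = 0
k(28*(-2), P) - (-867)*8 = 0 - (-867)*8 = 0 - 1*(-6936) = 0 + 6936 = 6936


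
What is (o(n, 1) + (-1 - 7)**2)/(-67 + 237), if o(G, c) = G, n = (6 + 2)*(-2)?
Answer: 24/85 ≈ 0.28235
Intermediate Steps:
n = -16 (n = 8*(-2) = -16)
(o(n, 1) + (-1 - 7)**2)/(-67 + 237) = (-16 + (-1 - 7)**2)/(-67 + 237) = (-16 + (-8)**2)/170 = (-16 + 64)*(1/170) = 48*(1/170) = 24/85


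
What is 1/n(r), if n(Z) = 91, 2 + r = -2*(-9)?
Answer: 1/91 ≈ 0.010989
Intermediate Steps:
r = 16 (r = -2 - 2*(-9) = -2 + 18 = 16)
1/n(r) = 1/91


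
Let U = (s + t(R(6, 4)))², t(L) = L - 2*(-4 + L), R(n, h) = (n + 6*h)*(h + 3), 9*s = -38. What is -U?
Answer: -3444736/81 ≈ -42528.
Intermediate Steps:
s = -38/9 (s = (⅑)*(-38) = -38/9 ≈ -4.2222)
R(n, h) = (3 + h)*(n + 6*h) (R(n, h) = (n + 6*h)*(3 + h) = (3 + h)*(n + 6*h))
t(L) = 8 - L (t(L) = L + (8 - 2*L) = 8 - L)
U = 3444736/81 (U = (-38/9 + (8 - (3*6 + 6*4² + 18*4 + 4*6)))² = (-38/9 + (8 - (18 + 6*16 + 72 + 24)))² = (-38/9 + (8 - (18 + 96 + 72 + 24)))² = (-38/9 + (8 - 1*210))² = (-38/9 + (8 - 210))² = (-38/9 - 202)² = (-1856/9)² = 3444736/81 ≈ 42528.)
-U = -1*3444736/81 = -3444736/81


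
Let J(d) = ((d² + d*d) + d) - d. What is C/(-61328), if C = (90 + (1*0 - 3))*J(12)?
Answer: -1566/3833 ≈ -0.40856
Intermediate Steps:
J(d) = 2*d² (J(d) = ((d² + d²) + d) - d = (2*d² + d) - d = (d + 2*d²) - d = 2*d²)
C = 25056 (C = (90 + (1*0 - 3))*(2*12²) = (90 + (0 - 3))*(2*144) = (90 - 3)*288 = 87*288 = 25056)
C/(-61328) = 25056/(-61328) = 25056*(-1/61328) = -1566/3833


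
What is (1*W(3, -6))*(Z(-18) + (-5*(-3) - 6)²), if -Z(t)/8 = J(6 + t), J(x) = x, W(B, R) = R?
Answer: -1062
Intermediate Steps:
Z(t) = -48 - 8*t (Z(t) = -8*(6 + t) = -48 - 8*t)
(1*W(3, -6))*(Z(-18) + (-5*(-3) - 6)²) = (1*(-6))*((-48 - 8*(-18)) + (-5*(-3) - 6)²) = -6*((-48 + 144) + (15 - 6)²) = -6*(96 + 9²) = -6*(96 + 81) = -6*177 = -1062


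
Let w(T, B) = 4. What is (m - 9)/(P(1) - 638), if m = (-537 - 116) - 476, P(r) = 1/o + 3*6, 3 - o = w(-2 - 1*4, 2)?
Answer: 1138/621 ≈ 1.8325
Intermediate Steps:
o = -1 (o = 3 - 1*4 = 3 - 4 = -1)
P(r) = 17 (P(r) = 1/(-1) + 3*6 = -1 + 18 = 17)
m = -1129 (m = -653 - 476 = -1129)
(m - 9)/(P(1) - 638) = (-1129 - 9)/(17 - 638) = -1138/(-621) = -1138*(-1/621) = 1138/621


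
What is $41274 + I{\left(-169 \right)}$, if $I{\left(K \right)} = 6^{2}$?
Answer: $41310$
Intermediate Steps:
$I{\left(K \right)} = 36$
$41274 + I{\left(-169 \right)} = 41274 + 36 = 41310$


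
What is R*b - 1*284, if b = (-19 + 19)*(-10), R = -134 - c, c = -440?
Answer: -284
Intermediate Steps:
R = 306 (R = -134 - 1*(-440) = -134 + 440 = 306)
b = 0 (b = 0*(-10) = 0)
R*b - 1*284 = 306*0 - 1*284 = 0 - 284 = -284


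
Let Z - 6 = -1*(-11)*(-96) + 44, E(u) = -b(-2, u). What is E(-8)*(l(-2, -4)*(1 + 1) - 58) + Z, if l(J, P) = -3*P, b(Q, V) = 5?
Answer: -836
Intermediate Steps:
E(u) = -5 (E(u) = -1*5 = -5)
Z = -1006 (Z = 6 + (-1*(-11)*(-96) + 44) = 6 + (11*(-96) + 44) = 6 + (-1056 + 44) = 6 - 1012 = -1006)
E(-8)*(l(-2, -4)*(1 + 1) - 58) + Z = -5*((-3*(-4))*(1 + 1) - 58) - 1006 = -5*(12*2 - 58) - 1006 = -5*(24 - 58) - 1006 = -5*(-34) - 1006 = 170 - 1006 = -836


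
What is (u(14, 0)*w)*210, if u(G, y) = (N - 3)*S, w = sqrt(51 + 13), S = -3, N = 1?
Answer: 10080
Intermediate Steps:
w = 8 (w = sqrt(64) = 8)
u(G, y) = 6 (u(G, y) = (1 - 3)*(-3) = -2*(-3) = 6)
(u(14, 0)*w)*210 = (6*8)*210 = 48*210 = 10080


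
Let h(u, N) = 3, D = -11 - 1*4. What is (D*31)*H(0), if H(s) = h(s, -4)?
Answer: -1395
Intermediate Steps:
D = -15 (D = -11 - 4 = -15)
H(s) = 3
(D*31)*H(0) = -15*31*3 = -465*3 = -1395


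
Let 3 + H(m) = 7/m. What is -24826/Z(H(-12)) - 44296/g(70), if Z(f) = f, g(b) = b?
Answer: 1353508/215 ≈ 6295.4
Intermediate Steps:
H(m) = -3 + 7/m
-24826/Z(H(-12)) - 44296/g(70) = -24826/(-3 + 7/(-12)) - 44296/70 = -24826/(-3 + 7*(-1/12)) - 44296*1/70 = -24826/(-3 - 7/12) - 3164/5 = -24826/(-43/12) - 3164/5 = -24826*(-12/43) - 3164/5 = 297912/43 - 3164/5 = 1353508/215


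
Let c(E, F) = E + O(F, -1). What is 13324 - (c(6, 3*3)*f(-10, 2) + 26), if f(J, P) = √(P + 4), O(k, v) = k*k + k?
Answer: 13298 - 96*√6 ≈ 13063.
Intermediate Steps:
O(k, v) = k + k² (O(k, v) = k² + k = k + k²)
c(E, F) = E + F*(1 + F)
f(J, P) = √(4 + P)
13324 - (c(6, 3*3)*f(-10, 2) + 26) = 13324 - ((6 + (3*3)*(1 + 3*3))*√(4 + 2) + 26) = 13324 - ((6 + 9*(1 + 9))*√6 + 26) = 13324 - ((6 + 9*10)*√6 + 26) = 13324 - ((6 + 90)*√6 + 26) = 13324 - (96*√6 + 26) = 13324 - (26 + 96*√6) = 13324 + (-26 - 96*√6) = 13298 - 96*√6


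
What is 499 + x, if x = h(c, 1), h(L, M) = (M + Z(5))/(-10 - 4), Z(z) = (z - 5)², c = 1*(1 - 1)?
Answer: 6985/14 ≈ 498.93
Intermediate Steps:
c = 0 (c = 1*0 = 0)
Z(z) = (-5 + z)²
h(L, M) = -M/14 (h(L, M) = (M + (-5 + 5)²)/(-10 - 4) = (M + 0²)/(-14) = (M + 0)*(-1/14) = M*(-1/14) = -M/14)
x = -1/14 (x = -1/14*1 = -1/14 ≈ -0.071429)
499 + x = 499 - 1/14 = 6985/14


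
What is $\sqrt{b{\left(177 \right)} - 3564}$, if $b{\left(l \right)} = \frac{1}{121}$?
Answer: $\frac{i \sqrt{431243}}{11} \approx 59.699 i$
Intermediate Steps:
$b{\left(l \right)} = \frac{1}{121}$
$\sqrt{b{\left(177 \right)} - 3564} = \sqrt{\frac{1}{121} - 3564} = \sqrt{- \frac{431243}{121}} = \frac{i \sqrt{431243}}{11}$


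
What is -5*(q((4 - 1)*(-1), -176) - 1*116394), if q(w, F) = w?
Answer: 581985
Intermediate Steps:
-5*(q((4 - 1)*(-1), -176) - 1*116394) = -5*((4 - 1)*(-1) - 1*116394) = -5*(3*(-1) - 116394) = -5*(-3 - 116394) = -5*(-116397) = 581985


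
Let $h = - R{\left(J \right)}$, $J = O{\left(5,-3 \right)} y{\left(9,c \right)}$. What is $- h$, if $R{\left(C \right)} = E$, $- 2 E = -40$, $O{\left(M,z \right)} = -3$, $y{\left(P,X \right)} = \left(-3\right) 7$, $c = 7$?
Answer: $20$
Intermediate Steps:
$y{\left(P,X \right)} = -21$
$J = 63$ ($J = \left(-3\right) \left(-21\right) = 63$)
$E = 20$ ($E = \left(- \frac{1}{2}\right) \left(-40\right) = 20$)
$R{\left(C \right)} = 20$
$h = -20$ ($h = \left(-1\right) 20 = -20$)
$- h = \left(-1\right) \left(-20\right) = 20$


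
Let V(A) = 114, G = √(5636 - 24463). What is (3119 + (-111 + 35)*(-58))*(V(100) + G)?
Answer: 858078 + 7527*I*√18827 ≈ 8.5808e+5 + 1.0328e+6*I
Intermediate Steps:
G = I*√18827 (G = √(-18827) = I*√18827 ≈ 137.21*I)
(3119 + (-111 + 35)*(-58))*(V(100) + G) = (3119 + (-111 + 35)*(-58))*(114 + I*√18827) = (3119 - 76*(-58))*(114 + I*√18827) = (3119 + 4408)*(114 + I*√18827) = 7527*(114 + I*√18827) = 858078 + 7527*I*√18827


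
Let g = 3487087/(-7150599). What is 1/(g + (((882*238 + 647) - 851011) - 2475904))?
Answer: -7150599/22283786981935 ≈ -3.2089e-7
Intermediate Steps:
g = -3487087/7150599 (g = 3487087*(-1/7150599) = -3487087/7150599 ≈ -0.48766)
1/(g + (((882*238 + 647) - 851011) - 2475904)) = 1/(-3487087/7150599 + (((882*238 + 647) - 851011) - 2475904)) = 1/(-3487087/7150599 + (((209916 + 647) - 851011) - 2475904)) = 1/(-3487087/7150599 + ((210563 - 851011) - 2475904)) = 1/(-3487087/7150599 + (-640448 - 2475904)) = 1/(-3487087/7150599 - 3116352) = 1/(-22283786981935/7150599) = -7150599/22283786981935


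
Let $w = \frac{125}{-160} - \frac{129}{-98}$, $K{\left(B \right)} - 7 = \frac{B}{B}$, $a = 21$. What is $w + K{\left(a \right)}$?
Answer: $\frac{13383}{1568} \approx 8.5351$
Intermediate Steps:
$K{\left(B \right)} = 8$ ($K{\left(B \right)} = 7 + \frac{B}{B} = 7 + 1 = 8$)
$w = \frac{839}{1568}$ ($w = 125 \left(- \frac{1}{160}\right) - - \frac{129}{98} = - \frac{25}{32} + \frac{129}{98} = \frac{839}{1568} \approx 0.53508$)
$w + K{\left(a \right)} = \frac{839}{1568} + 8 = \frac{13383}{1568}$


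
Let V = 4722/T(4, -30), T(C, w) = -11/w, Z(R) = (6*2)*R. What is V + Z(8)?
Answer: 142716/11 ≈ 12974.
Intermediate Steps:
Z(R) = 12*R
V = 141660/11 (V = 4722/((-11/(-30))) = 4722/((-11*(-1/30))) = 4722/(11/30) = 4722*(30/11) = 141660/11 ≈ 12878.)
V + Z(8) = 141660/11 + 12*8 = 141660/11 + 96 = 142716/11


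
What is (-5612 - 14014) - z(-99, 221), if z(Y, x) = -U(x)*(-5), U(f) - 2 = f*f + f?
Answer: -264946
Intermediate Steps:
U(f) = 2 + f + f² (U(f) = 2 + (f*f + f) = 2 + (f² + f) = 2 + (f + f²) = 2 + f + f²)
z(Y, x) = 10 + 5*x + 5*x² (z(Y, x) = -(2 + x + x²)*(-5) = (-2 - x - x²)*(-5) = 10 + 5*x + 5*x²)
(-5612 - 14014) - z(-99, 221) = (-5612 - 14014) - (10 + 5*221 + 5*221²) = -19626 - (10 + 1105 + 5*48841) = -19626 - (10 + 1105 + 244205) = -19626 - 1*245320 = -19626 - 245320 = -264946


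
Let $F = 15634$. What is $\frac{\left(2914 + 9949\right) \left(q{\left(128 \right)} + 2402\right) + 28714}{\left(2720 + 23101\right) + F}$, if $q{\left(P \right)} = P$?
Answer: $\frac{32572104}{41455} \approx 785.72$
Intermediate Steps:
$\frac{\left(2914 + 9949\right) \left(q{\left(128 \right)} + 2402\right) + 28714}{\left(2720 + 23101\right) + F} = \frac{\left(2914 + 9949\right) \left(128 + 2402\right) + 28714}{\left(2720 + 23101\right) + 15634} = \frac{12863 \cdot 2530 + 28714}{25821 + 15634} = \frac{32543390 + 28714}{41455} = 32572104 \cdot \frac{1}{41455} = \frac{32572104}{41455}$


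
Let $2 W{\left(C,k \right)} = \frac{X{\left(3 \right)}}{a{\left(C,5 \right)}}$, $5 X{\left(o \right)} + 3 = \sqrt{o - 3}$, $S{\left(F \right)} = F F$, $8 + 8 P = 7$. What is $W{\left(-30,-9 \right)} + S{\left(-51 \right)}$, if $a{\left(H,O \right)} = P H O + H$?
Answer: $\frac{195077}{75} \approx 2601.0$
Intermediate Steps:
$P = - \frac{1}{8}$ ($P = -1 + \frac{1}{8} \cdot 7 = -1 + \frac{7}{8} = - \frac{1}{8} \approx -0.125$)
$S{\left(F \right)} = F^{2}$
$a{\left(H,O \right)} = H - \frac{H O}{8}$ ($a{\left(H,O \right)} = - \frac{H}{8} O + H = - \frac{H O}{8} + H = H - \frac{H O}{8}$)
$X{\left(o \right)} = - \frac{3}{5} + \frac{\sqrt{-3 + o}}{5}$ ($X{\left(o \right)} = - \frac{3}{5} + \frac{\sqrt{o - 3}}{5} = - \frac{3}{5} + \frac{\sqrt{-3 + o}}{5}$)
$W{\left(C,k \right)} = - \frac{4}{5 C}$ ($W{\left(C,k \right)} = \frac{\left(- \frac{3}{5} + \frac{\sqrt{-3 + 3}}{5}\right) \frac{1}{\frac{1}{8} C \left(8 - 5\right)}}{2} = \frac{\left(- \frac{3}{5} + \frac{\sqrt{0}}{5}\right) \frac{1}{\frac{1}{8} C \left(8 - 5\right)}}{2} = \frac{\left(- \frac{3}{5} + \frac{1}{5} \cdot 0\right) \frac{1}{\frac{1}{8} C 3}}{2} = \frac{\left(- \frac{3}{5} + 0\right) \frac{1}{\frac{3}{8} C}}{2} = \frac{\left(- \frac{3}{5}\right) \frac{8}{3 C}}{2} = \frac{\left(- \frac{8}{5}\right) \frac{1}{C}}{2} = - \frac{4}{5 C}$)
$W{\left(-30,-9 \right)} + S{\left(-51 \right)} = - \frac{4}{5 \left(-30\right)} + \left(-51\right)^{2} = \left(- \frac{4}{5}\right) \left(- \frac{1}{30}\right) + 2601 = \frac{2}{75} + 2601 = \frac{195077}{75}$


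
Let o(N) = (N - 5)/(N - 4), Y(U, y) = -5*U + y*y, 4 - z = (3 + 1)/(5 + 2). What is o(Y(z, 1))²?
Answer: 21904/19881 ≈ 1.1018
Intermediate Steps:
z = 24/7 (z = 4 - (3 + 1)/(5 + 2) = 4 - 4/7 = 24/7 ≈ 3.4286)
Y(U, y) = y² - 5*U (Y(U, y) = -5*U + y² = y² - 5*U)
o(N) = (-5 + N)/(-4 + N)
o(Y(z, 1))² = ((-5 + (1² - 5*24/7))/(-4 + (1² - 5*24/7)))² = ((-5 + (1 - 120/7))/(-4 + (1 - 120/7)))² = ((-5 - 113/7)/(-4 - 113/7))² = (-148/7/(-141/7))² = (-7/141*(-148/7))² = (148/141)² = 21904/19881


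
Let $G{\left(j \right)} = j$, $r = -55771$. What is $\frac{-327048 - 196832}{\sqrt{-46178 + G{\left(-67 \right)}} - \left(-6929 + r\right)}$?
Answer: $- \frac{2189818400}{262089083} + \frac{104776 i \sqrt{46245}}{786267249} \approx -8.3552 + 0.028657 i$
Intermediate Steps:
$\frac{-327048 - 196832}{\sqrt{-46178 + G{\left(-67 \right)}} - \left(-6929 + r\right)} = \frac{-327048 - 196832}{\sqrt{-46178 - 67} + \left(6929 - -55771\right)} = - \frac{523880}{\sqrt{-46245} + \left(6929 + 55771\right)} = - \frac{523880}{i \sqrt{46245} + 62700} = - \frac{523880}{62700 + i \sqrt{46245}}$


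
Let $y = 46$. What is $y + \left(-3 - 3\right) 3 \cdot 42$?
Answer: $-710$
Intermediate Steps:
$y + \left(-3 - 3\right) 3 \cdot 42 = 46 + \left(-3 - 3\right) 3 \cdot 42 = 46 + \left(-6\right) 3 \cdot 42 = 46 - 756 = -710$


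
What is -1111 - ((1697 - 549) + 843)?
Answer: -3102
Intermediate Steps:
-1111 - ((1697 - 549) + 843) = -1111 - (1148 + 843) = -1111 - 1*1991 = -1111 - 1991 = -3102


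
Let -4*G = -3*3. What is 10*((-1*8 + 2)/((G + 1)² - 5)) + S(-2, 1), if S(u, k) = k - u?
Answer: -693/89 ≈ -7.7865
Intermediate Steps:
G = 9/4 (G = -(-3)*3/4 = -¼*(-9) = 9/4 ≈ 2.2500)
10*((-1*8 + 2)/((G + 1)² - 5)) + S(-2, 1) = 10*((-1*8 + 2)/((9/4 + 1)² - 5)) + (1 - 1*(-2)) = 10*((-8 + 2)/((13/4)² - 5)) + (1 + 2) = 10*(-6/(169/16 - 5)) + 3 = 10*(-6/89/16) + 3 = 10*(-6*16/89) + 3 = 10*(-96/89) + 3 = -960/89 + 3 = -693/89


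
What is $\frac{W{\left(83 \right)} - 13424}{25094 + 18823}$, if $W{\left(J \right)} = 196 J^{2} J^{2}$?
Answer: $\frac{9301817492}{43917} \approx 2.118 \cdot 10^{5}$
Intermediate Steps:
$W{\left(J \right)} = 196 J^{4}$
$\frac{W{\left(83 \right)} - 13424}{25094 + 18823} = \frac{196 \cdot 83^{4} - 13424}{25094 + 18823} = \frac{196 \cdot 47458321 - 13424}{43917} = \left(9301830916 - 13424\right) \frac{1}{43917} = 9301817492 \cdot \frac{1}{43917} = \frac{9301817492}{43917}$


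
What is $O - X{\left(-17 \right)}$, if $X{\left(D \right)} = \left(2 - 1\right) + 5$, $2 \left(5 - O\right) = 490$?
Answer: $-246$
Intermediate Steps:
$O = -240$ ($O = 5 - 245 = -240$)
$X{\left(D \right)} = 6$ ($X{\left(D \right)} = 1 + 5 = 6$)
$O - X{\left(-17 \right)} = -240 - 6 = -246$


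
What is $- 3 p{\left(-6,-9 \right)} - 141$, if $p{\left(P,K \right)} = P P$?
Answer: $-249$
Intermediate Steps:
$p{\left(P,K \right)} = P^{2}$
$- 3 p{\left(-6,-9 \right)} - 141 = - 3 \left(-6\right)^{2} - 141 = \left(-3\right) 36 - 141 = -108 - 141 = -249$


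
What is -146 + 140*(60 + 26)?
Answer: 11894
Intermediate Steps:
-146 + 140*(60 + 26) = -146 + 140*86 = -146 + 12040 = 11894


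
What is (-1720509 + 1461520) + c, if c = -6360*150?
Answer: -1212989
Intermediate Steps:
c = -954000
(-1720509 + 1461520) + c = (-1720509 + 1461520) - 954000 = -258989 - 954000 = -1212989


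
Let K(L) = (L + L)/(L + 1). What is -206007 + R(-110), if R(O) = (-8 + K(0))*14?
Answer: -206119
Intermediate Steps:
K(L) = 2*L/(1 + L) (K(L) = (2*L)/(1 + L) = 2*L/(1 + L))
R(O) = -112 (R(O) = (-8 + 2*0/(1 + 0))*14 = (-8 + 2*0/1)*14 = (-8 + 2*0*1)*14 = (-8 + 0)*14 = -8*14 = -112)
-206007 + R(-110) = -206007 - 112 = -206119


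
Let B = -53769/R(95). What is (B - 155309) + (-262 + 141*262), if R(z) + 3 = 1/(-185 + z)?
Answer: -27309249/271 ≈ -1.0077e+5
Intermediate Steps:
R(z) = -3 + 1/(-185 + z)
B = 4839210/271 (B = -53769*(-185 + 95)/(556 - 3*95) = -53769*(-90/(556 - 285)) = -53769/((-1/90*271)) = -53769/(-271/90) = -53769*(-90/271) = 4839210/271 ≈ 17857.)
(B - 155309) + (-262 + 141*262) = (4839210/271 - 155309) + (-262 + 141*262) = -37249529/271 + (-262 + 36942) = -37249529/271 + 36680 = -27309249/271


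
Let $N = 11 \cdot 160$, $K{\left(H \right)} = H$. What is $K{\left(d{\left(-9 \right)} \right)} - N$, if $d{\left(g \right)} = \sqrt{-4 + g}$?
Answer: $-1760 + i \sqrt{13} \approx -1760.0 + 3.6056 i$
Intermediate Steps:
$N = 1760$
$K{\left(d{\left(-9 \right)} \right)} - N = \sqrt{-4 - 9} - 1760 = \sqrt{-13} - 1760 = i \sqrt{13} - 1760 = -1760 + i \sqrt{13}$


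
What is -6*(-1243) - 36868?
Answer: -29410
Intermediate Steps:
-6*(-1243) - 36868 = 7458 - 36868 = -29410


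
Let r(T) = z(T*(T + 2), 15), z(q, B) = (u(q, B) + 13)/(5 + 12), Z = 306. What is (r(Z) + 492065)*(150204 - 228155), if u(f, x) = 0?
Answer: -652069313218/17 ≈ -3.8357e+10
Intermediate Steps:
z(q, B) = 13/17 (z(q, B) = (0 + 13)/(5 + 12) = 13/17)
r(T) = 13/17
(r(Z) + 492065)*(150204 - 228155) = (13/17 + 492065)*(150204 - 228155) = (8365118/17)*(-77951) = -652069313218/17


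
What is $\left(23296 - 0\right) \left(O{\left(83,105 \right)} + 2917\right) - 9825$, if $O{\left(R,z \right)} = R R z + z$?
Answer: $16921435807$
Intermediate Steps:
$O{\left(R,z \right)} = z + z R^{2}$ ($O{\left(R,z \right)} = R^{2} z + z = z R^{2} + z = z + z R^{2}$)
$\left(23296 - 0\right) \left(O{\left(83,105 \right)} + 2917\right) - 9825 = \left(23296 - 0\right) \left(105 \left(1 + 83^{2}\right) + 2917\right) - 9825 = \left(23296 + 0\right) \left(105 \left(1 + 6889\right) + 2917\right) - 9825 = 23296 \left(105 \cdot 6890 + 2917\right) - 9825 = 23296 \left(723450 + 2917\right) - 9825 = 23296 \cdot 726367 - 9825 = 16921445632 - 9825 = 16921435807$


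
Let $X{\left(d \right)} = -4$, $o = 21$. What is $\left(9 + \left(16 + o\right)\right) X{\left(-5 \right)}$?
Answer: $-184$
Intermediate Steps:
$\left(9 + \left(16 + o\right)\right) X{\left(-5 \right)} = \left(9 + \left(16 + 21\right)\right) \left(-4\right) = \left(9 + 37\right) \left(-4\right) = 46 \left(-4\right) = -184$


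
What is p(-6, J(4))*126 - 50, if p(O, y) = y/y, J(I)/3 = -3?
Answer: 76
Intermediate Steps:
J(I) = -9 (J(I) = 3*(-3) = -9)
p(O, y) = 1
p(-6, J(4))*126 - 50 = 1*126 - 50 = 126 - 50 = 76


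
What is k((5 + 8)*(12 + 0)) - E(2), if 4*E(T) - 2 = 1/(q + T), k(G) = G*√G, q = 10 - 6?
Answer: -13/24 + 312*√39 ≈ 1947.9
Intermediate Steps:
q = 4
k(G) = G^(3/2)
E(T) = ½ + 1/(4*(4 + T))
k((5 + 8)*(12 + 0)) - E(2) = ((5 + 8)*(12 + 0))^(3/2) - (9 + 2*2)/(4*(4 + 2)) = (13*12)^(3/2) - (9 + 4)/(4*6) = 156^(3/2) - 13/(4*6) = 312*√39 - 1*13/24 = 312*√39 - 13/24 = -13/24 + 312*√39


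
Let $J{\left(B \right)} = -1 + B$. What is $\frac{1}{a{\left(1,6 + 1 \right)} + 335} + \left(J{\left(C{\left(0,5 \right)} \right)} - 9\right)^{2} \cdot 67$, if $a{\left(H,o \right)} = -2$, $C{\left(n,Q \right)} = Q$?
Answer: $\frac{557776}{333} \approx 1675.0$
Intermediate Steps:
$\frac{1}{a{\left(1,6 + 1 \right)} + 335} + \left(J{\left(C{\left(0,5 \right)} \right)} - 9\right)^{2} \cdot 67 = \frac{1}{-2 + 335} + \left(\left(-1 + 5\right) - 9\right)^{2} \cdot 67 = \frac{1}{333} + \left(4 - 9\right)^{2} \cdot 67 = \frac{1}{333} + \left(-5\right)^{2} \cdot 67 = \frac{1}{333} + 25 \cdot 67 = \frac{1}{333} + 1675 = \frac{557776}{333}$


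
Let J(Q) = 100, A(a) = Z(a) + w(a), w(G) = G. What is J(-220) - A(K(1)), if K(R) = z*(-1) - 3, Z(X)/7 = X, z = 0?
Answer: 124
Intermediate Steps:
Z(X) = 7*X
K(R) = -3 (K(R) = 0*(-1) - 3 = 0 - 3 = -3)
A(a) = 8*a (A(a) = 7*a + a = 8*a)
J(-220) - A(K(1)) = 100 - 8*(-3) = 100 - 1*(-24) = 100 + 24 = 124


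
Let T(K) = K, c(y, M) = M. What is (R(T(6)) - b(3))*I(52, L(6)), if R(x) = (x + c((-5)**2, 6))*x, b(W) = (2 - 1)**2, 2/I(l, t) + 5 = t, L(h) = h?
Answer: 142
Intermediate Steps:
I(l, t) = 2/(-5 + t)
b(W) = 1 (b(W) = 1**2 = 1)
R(x) = x*(6 + x) (R(x) = (x + 6)*x = (6 + x)*x = x*(6 + x))
(R(T(6)) - b(3))*I(52, L(6)) = (6*(6 + 6) - 1*1)*(2/(-5 + 6)) = (6*12 - 1)*(2/1) = (72 - 1)*(2*1) = 71*2 = 142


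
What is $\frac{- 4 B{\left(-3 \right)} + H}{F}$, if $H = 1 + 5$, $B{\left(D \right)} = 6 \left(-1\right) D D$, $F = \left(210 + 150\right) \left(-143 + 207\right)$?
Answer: $\frac{37}{3840} \approx 0.0096354$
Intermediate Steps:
$F = 23040$ ($F = 360 \cdot 64 = 23040$)
$B{\left(D \right)} = - 6 D^{2}$ ($B{\left(D \right)} = - 6 D D = - 6 D^{2}$)
$H = 6$
$\frac{- 4 B{\left(-3 \right)} + H}{F} = \frac{- 4 \left(- 6 \left(-3\right)^{2}\right) + 6}{23040} = \left(- 4 \left(\left(-6\right) 9\right) + 6\right) \frac{1}{23040} = \left(\left(-4\right) \left(-54\right) + 6\right) \frac{1}{23040} = \left(216 + 6\right) \frac{1}{23040} = 222 \cdot \frac{1}{23040} = \frac{37}{3840}$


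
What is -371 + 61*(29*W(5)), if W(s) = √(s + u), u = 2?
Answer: -371 + 1769*√7 ≈ 4309.3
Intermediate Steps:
W(s) = √(2 + s) (W(s) = √(s + 2) = √(2 + s))
-371 + 61*(29*W(5)) = -371 + 61*(29*√(2 + 5)) = -371 + 61*(29*√7) = -371 + 1769*√7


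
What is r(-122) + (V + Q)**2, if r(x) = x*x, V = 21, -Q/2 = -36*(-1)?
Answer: 17485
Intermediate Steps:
Q = -72 (Q = -(-72)*(-1) = -2*36 = -72)
r(x) = x**2
r(-122) + (V + Q)**2 = (-122)**2 + (21 - 72)**2 = 14884 + (-51)**2 = 14884 + 2601 = 17485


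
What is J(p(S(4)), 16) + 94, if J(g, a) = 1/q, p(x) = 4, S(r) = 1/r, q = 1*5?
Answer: 471/5 ≈ 94.200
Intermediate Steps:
q = 5
J(g, a) = 1/5
J(p(S(4)), 16) + 94 = 1/5 + 94 = 471/5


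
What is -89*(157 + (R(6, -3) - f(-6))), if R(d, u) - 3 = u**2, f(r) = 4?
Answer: -14685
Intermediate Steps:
R(d, u) = 3 + u**2
-89*(157 + (R(6, -3) - f(-6))) = -89*(157 + ((3 + (-3)**2) - 1*4)) = -89*(157 + ((3 + 9) - 4)) = -89*(157 + (12 - 4)) = -89*(157 + 8) = -89*165 = -14685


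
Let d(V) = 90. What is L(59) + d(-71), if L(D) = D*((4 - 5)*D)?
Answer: -3391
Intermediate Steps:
L(D) = -D**2 (L(D) = D*(-D) = -D**2)
L(59) + d(-71) = -1*59**2 + 90 = -1*3481 + 90 = -3481 + 90 = -3391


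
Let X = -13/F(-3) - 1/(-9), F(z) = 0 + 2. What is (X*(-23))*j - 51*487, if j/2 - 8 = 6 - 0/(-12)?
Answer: -186503/9 ≈ -20723.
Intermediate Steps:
F(z) = 2
j = 28 (j = 16 + 2*(6 - 0/(-12)) = 16 + 2*(6 - 0*(-1)/12) = 16 + 2*(6 - 1*0) = 16 + 2*(6 + 0) = 16 + 2*6 = 16 + 12 = 28)
X = -115/18 (X = -13/2 - 1/(-9) = -13*1/2 - 1*(-1/9) = -13/2 + 1/9 = -115/18 ≈ -6.3889)
(X*(-23))*j - 51*487 = -115/18*(-23)*28 - 51*487 = (2645/18)*28 - 24837 = 37030/9 - 24837 = -186503/9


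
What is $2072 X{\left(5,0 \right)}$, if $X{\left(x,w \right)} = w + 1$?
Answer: $2072$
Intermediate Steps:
$X{\left(x,w \right)} = 1 + w$
$2072 X{\left(5,0 \right)} = 2072 \left(1 + 0\right) = 2072 \cdot 1 = 2072$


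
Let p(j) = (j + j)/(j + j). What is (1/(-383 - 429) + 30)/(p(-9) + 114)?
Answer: 24359/93380 ≈ 0.26086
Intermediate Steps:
p(j) = 1 (p(j) = (2*j)/((2*j)) = (2*j)*(1/(2*j)) = 1)
(1/(-383 - 429) + 30)/(p(-9) + 114) = (1/(-383 - 429) + 30)/(1 + 114) = (1/(-812) + 30)/115 = (-1/812 + 30)*(1/115) = (24359/812)*(1/115) = 24359/93380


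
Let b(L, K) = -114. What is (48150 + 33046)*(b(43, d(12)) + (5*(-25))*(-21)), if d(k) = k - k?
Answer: 203883156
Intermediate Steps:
d(k) = 0
(48150 + 33046)*(b(43, d(12)) + (5*(-25))*(-21)) = (48150 + 33046)*(-114 + (5*(-25))*(-21)) = 81196*(-114 - 125*(-21)) = 81196*(-114 + 2625) = 81196*2511 = 203883156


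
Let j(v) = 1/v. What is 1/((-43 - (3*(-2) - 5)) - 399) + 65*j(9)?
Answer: 28006/3879 ≈ 7.2199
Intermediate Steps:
1/((-43 - (3*(-2) - 5)) - 399) + 65*j(9) = 1/((-43 - (3*(-2) - 5)) - 399) + 65/9 = 1/((-43 - (-6 - 5)) - 399) + 65*(1/9) = 1/((-43 - 1*(-11)) - 399) + 65/9 = 1/((-43 + 11) - 399) + 65/9 = 1/(-32 - 399) + 65/9 = 1/(-431) + 65/9 = -1/431 + 65/9 = 28006/3879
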